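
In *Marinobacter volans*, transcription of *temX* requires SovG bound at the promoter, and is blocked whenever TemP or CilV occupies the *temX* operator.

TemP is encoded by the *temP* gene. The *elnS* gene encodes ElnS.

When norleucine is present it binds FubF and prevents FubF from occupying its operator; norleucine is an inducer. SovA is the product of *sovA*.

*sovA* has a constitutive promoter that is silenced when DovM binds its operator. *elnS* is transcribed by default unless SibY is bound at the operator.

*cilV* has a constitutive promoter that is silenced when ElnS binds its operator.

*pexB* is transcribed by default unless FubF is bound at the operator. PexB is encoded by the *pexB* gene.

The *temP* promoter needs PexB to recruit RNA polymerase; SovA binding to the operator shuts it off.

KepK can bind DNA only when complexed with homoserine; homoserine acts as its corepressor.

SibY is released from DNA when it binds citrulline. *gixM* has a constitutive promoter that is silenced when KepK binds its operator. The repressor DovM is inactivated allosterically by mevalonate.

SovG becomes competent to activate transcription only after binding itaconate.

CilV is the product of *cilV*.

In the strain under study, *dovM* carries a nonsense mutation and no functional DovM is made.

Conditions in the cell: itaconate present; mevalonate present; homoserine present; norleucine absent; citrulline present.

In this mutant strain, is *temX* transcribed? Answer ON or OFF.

ON

DovM is non-functional in this strain, so it has no effect.
With no repressor bound, *sovA* is transcribed.
So SovA is produced and active.
Norleucine is absent, so FubF is active.
With repressor FubF bound, *pexB* is not transcribed.
So PexB is not produced.
With repressor SovA bound, *temP* is not transcribed.
So TemP is not produced.
Citrulline is present, so SibY is inactive.
With no repressor bound, *elnS* is transcribed.
So ElnS is produced and active.
With repressor ElnS bound, *cilV* is not transcribed.
So CilV is not produced.
Itaconate is present, so SovG is active.
No repressor is bound and SovG is active, so *temX* is transcribed.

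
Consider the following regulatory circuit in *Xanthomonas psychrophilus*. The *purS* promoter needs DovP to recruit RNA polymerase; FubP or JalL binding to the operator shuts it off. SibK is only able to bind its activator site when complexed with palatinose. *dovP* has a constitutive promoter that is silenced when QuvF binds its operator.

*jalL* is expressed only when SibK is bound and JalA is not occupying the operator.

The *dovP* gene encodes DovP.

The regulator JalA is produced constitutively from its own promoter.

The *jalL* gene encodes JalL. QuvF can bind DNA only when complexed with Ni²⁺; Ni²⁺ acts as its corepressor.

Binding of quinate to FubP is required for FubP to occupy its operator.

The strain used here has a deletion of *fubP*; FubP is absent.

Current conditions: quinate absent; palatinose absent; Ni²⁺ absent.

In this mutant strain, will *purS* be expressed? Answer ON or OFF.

ON

Ni²⁺ is absent, so QuvF is inactive.
With no repressor bound, *dovP* is transcribed.
So DovP is produced and active.
FubP is non-functional in this strain, so it has no effect.
Palatinose is absent, so SibK is inactive.
JalA is produced constitutively and is active.
With repressor JalA bound, *jalL* is not transcribed.
So JalL is not produced.
No repressor is bound and DovP is active, so *purS* is transcribed.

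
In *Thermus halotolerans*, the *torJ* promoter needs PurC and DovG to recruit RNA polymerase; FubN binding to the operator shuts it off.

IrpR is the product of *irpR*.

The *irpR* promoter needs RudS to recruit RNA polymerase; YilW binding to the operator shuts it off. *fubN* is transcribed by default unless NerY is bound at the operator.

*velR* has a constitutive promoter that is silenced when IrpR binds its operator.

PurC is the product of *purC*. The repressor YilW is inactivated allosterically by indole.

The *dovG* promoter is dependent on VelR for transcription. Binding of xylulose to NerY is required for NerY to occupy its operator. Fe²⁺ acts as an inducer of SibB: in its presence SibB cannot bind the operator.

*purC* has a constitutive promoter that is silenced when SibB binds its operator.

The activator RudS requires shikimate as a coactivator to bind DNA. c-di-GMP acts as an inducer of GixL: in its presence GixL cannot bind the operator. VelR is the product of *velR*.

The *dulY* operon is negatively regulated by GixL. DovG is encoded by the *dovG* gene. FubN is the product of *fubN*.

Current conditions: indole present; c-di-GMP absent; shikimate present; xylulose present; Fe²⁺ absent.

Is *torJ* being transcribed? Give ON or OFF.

Fe²⁺ is absent, so SibB is active.
With repressor SibB bound, *purC* is not transcribed.
So PurC is not produced.
Xylulose is present, so NerY is active.
With repressor NerY bound, *fubN* is not transcribed.
So FubN is not produced.
Indole is present, so YilW is inactive.
Shikimate is present, so RudS is active.
No repressor is bound and RudS is active, so *irpR* is transcribed.
So IrpR is produced and active.
With repressor IrpR bound, *velR* is not transcribed.
So VelR is not produced.
Required activator VelR is absent, so *dovG* is not transcribed.
So DovG is not produced.
Required activator PurC is absent, so *torJ* is not transcribed.

OFF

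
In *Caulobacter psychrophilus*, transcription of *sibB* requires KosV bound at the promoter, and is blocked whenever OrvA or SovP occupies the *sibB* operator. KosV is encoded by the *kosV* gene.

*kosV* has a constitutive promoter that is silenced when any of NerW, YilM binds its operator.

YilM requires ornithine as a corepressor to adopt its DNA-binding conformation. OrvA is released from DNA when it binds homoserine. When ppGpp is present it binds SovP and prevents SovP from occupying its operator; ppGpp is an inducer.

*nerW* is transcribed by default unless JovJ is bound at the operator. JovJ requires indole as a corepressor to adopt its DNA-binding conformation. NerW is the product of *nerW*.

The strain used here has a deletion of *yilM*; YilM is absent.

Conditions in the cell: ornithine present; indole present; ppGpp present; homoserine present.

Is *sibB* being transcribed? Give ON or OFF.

ON

Homoserine is present, so OrvA is inactive.
ppGpp is present, so SovP is inactive.
Indole is present, so JovJ is active.
With repressor JovJ bound, *nerW* is not transcribed.
So NerW is not produced.
YilM is non-functional in this strain, so it has no effect.
With no repressor bound, *kosV* is transcribed.
So KosV is produced and active.
No repressor is bound and KosV is active, so *sibB* is transcribed.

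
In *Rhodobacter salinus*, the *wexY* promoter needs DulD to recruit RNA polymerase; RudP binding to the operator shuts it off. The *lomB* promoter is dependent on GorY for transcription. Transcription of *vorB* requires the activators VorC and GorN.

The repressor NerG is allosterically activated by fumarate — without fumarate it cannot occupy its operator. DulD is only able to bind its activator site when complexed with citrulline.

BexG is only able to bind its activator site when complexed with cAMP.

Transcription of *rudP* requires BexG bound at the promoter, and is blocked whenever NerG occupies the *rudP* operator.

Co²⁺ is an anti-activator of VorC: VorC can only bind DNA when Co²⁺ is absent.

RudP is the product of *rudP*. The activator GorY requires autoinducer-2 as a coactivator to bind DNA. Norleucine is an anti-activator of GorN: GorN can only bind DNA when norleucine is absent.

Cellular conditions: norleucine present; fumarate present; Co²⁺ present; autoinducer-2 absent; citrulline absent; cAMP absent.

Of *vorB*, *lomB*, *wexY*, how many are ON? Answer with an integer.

0

Co²⁺ is present, so VorC is inactive.
Norleucine is present, so GorN is inactive.
Required activator VorC is absent, so *vorB* is not transcribed.
→ *vorB* is OFF.
Autoinducer-2 is absent, so GorY is inactive.
Required activator GorY is absent, so *lomB* is not transcribed.
→ *lomB* is OFF.
Citrulline is absent, so DulD is inactive.
Fumarate is present, so NerG is active.
cAMP is absent, so BexG is inactive.
With repressor NerG bound, *rudP* is not transcribed.
So RudP is not produced.
Required activator DulD is absent, so *wexY* is not transcribed.
→ *wexY* is OFF.
0 of the 3 genes are transcribed.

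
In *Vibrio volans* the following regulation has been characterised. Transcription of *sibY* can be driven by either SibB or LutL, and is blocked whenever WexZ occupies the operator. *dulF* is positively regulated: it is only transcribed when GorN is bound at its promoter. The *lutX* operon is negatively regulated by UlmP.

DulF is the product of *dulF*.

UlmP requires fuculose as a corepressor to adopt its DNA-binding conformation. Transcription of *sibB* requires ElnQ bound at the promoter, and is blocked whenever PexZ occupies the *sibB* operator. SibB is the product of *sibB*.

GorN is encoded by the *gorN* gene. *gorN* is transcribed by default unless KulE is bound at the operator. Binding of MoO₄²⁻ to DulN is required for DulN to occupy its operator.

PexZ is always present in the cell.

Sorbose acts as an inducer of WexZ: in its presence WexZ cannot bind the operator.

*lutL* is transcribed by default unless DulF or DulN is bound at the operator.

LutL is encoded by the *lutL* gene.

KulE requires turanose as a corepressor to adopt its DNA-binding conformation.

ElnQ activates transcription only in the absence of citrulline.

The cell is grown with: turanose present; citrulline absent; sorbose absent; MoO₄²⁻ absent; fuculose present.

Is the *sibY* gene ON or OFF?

PexZ is produced constitutively and is active.
Citrulline is absent, so ElnQ is active.
With repressor PexZ bound, *sibB* is not transcribed.
So SibB is not produced.
Sorbose is absent, so WexZ is active.
Turanose is present, so KulE is active.
With repressor KulE bound, *gorN* is not transcribed.
So GorN is not produced.
Required activator GorN is absent, so *dulF* is not transcribed.
So DulF is not produced.
MoO₄²⁻ is absent, so DulN is inactive.
With no repressor bound, *lutL* is transcribed.
So LutL is produced and active.
With repressor WexZ bound, *sibY* is not transcribed.

OFF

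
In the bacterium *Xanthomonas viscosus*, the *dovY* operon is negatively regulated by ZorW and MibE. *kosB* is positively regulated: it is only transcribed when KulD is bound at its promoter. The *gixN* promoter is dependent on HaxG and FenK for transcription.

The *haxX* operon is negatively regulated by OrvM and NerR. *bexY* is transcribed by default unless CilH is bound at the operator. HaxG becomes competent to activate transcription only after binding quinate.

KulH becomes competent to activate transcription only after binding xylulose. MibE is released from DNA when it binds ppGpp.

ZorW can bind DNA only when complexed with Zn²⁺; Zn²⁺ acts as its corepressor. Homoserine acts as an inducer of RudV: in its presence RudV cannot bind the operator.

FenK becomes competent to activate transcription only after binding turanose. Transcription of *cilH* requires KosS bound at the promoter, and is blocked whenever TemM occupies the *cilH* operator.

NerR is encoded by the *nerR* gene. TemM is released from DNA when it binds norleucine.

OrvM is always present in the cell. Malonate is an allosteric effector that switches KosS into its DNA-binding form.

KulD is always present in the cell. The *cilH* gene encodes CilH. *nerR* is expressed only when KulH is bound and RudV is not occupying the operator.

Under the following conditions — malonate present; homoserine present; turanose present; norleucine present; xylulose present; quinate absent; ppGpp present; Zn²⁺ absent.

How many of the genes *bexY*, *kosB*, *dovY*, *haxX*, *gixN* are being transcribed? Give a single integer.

Norleucine is present, so TemM is inactive.
Malonate is present, so KosS is active.
No repressor is bound and KosS is active, so *cilH* is transcribed.
So CilH is produced and active.
With repressor CilH bound, *bexY* is not transcribed.
→ *bexY* is OFF.
KulD is produced constitutively and is active.
No repressor is bound and KulD is active, so *kosB* is transcribed.
→ *kosB* is ON.
Zn²⁺ is absent, so ZorW is inactive.
ppGpp is present, so MibE is inactive.
With no repressor bound, *dovY* is transcribed.
→ *dovY* is ON.
OrvM is produced constitutively and is active.
Xylulose is present, so KulH is active.
Homoserine is present, so RudV is inactive.
No repressor is bound and KulH is active, so *nerR* is transcribed.
So NerR is produced and active.
With repressor OrvM bound, *haxX* is not transcribed.
→ *haxX* is OFF.
Quinate is absent, so HaxG is inactive.
Turanose is present, so FenK is active.
Required activator HaxG is absent, so *gixN* is not transcribed.
→ *gixN* is OFF.
2 of the 5 genes are transcribed.

2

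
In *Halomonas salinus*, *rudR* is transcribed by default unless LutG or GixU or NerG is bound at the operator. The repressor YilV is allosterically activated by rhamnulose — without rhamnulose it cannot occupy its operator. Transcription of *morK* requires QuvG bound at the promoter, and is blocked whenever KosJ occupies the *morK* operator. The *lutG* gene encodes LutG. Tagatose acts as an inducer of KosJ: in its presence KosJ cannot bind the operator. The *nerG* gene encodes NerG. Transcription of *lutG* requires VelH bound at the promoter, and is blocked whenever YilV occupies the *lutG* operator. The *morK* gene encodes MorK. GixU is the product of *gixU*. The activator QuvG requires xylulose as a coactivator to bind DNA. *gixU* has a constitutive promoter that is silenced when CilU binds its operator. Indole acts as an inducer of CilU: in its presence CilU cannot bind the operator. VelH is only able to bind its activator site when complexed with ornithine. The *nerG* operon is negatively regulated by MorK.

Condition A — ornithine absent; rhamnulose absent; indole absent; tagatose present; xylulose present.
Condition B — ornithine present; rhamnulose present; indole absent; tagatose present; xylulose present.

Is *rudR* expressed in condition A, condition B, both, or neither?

Condition A:
Ornithine is absent, so VelH is inactive.
Rhamnulose is absent, so YilV is inactive.
Required activator VelH is absent, so *lutG* is not transcribed.
So LutG is not produced.
Indole is absent, so CilU is active.
With repressor CilU bound, *gixU* is not transcribed.
So GixU is not produced.
Tagatose is present, so KosJ is inactive.
Xylulose is present, so QuvG is active.
No repressor is bound and QuvG is active, so *morK* is transcribed.
So MorK is produced and active.
With repressor MorK bound, *nerG* is not transcribed.
So NerG is not produced.
With no repressor bound, *rudR* is transcribed.
→ *rudR* is ON in A.
Condition B:
Ornithine is present, so VelH is active.
Rhamnulose is present, so YilV is active.
With repressor YilV bound, *lutG* is not transcribed.
So LutG is not produced.
Indole is absent, so CilU is active.
With repressor CilU bound, *gixU* is not transcribed.
So GixU is not produced.
Tagatose is present, so KosJ is inactive.
Xylulose is present, so QuvG is active.
No repressor is bound and QuvG is active, so *morK* is transcribed.
So MorK is produced and active.
With repressor MorK bound, *nerG* is not transcribed.
So NerG is not produced.
With no repressor bound, *rudR* is transcribed.
→ *rudR* is ON in B.

both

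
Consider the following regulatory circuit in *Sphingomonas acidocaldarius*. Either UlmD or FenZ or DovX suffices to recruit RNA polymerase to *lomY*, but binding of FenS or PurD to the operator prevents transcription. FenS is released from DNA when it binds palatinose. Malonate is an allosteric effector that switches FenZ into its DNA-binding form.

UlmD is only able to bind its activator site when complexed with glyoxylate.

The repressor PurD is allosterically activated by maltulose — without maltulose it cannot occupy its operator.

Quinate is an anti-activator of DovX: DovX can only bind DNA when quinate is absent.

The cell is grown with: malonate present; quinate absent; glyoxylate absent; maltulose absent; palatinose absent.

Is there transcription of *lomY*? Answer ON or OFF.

OFF

Palatinose is absent, so FenS is active.
Glyoxylate is absent, so UlmD is inactive.
Malonate is present, so FenZ is active.
Quinate is absent, so DovX is active.
Maltulose is absent, so PurD is inactive.
With repressor FenS bound, *lomY* is not transcribed.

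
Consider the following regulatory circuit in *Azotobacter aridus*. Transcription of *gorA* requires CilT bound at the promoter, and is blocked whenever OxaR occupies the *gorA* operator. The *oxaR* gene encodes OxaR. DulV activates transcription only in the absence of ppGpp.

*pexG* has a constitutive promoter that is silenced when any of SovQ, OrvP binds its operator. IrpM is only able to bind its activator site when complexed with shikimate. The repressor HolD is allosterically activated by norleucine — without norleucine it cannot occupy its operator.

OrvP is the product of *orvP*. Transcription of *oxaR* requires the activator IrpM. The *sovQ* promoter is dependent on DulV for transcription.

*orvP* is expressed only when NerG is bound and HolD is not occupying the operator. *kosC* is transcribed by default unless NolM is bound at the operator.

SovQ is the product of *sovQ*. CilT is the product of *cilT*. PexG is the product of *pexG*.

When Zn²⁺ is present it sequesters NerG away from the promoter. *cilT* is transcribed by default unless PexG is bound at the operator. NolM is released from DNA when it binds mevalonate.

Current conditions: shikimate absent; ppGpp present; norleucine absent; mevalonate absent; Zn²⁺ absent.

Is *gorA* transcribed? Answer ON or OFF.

ON

Shikimate is absent, so IrpM is inactive.
Required activator IrpM is absent, so *oxaR* is not transcribed.
So OxaR is not produced.
ppGpp is present, so DulV is inactive.
Required activator DulV is absent, so *sovQ* is not transcribed.
So SovQ is not produced.
Norleucine is absent, so HolD is inactive.
Zn²⁺ is absent, so NerG is active.
No repressor is bound and NerG is active, so *orvP* is transcribed.
So OrvP is produced and active.
With repressor OrvP bound, *pexG* is not transcribed.
So PexG is not produced.
With no repressor bound, *cilT* is transcribed.
So CilT is produced and active.
No repressor is bound and CilT is active, so *gorA* is transcribed.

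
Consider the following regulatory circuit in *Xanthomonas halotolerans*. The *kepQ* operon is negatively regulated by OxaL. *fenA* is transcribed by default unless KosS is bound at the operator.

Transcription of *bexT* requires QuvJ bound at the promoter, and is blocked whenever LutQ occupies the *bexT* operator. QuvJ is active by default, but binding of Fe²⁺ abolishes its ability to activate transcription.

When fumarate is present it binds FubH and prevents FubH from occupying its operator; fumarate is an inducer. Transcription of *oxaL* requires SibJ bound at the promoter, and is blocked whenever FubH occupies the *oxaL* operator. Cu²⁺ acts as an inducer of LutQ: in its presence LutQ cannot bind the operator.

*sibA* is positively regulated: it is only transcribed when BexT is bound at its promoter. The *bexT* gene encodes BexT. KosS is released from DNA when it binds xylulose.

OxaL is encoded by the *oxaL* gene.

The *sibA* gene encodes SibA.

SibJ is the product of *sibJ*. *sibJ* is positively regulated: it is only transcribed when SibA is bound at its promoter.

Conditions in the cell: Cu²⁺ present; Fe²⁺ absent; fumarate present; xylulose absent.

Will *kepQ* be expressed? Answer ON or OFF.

OFF

Fe²⁺ is absent, so QuvJ is active.
Cu²⁺ is present, so LutQ is inactive.
No repressor is bound and QuvJ is active, so *bexT* is transcribed.
So BexT is produced and active.
No repressor is bound and BexT is active, so *sibA* is transcribed.
So SibA is produced and active.
No repressor is bound and SibA is active, so *sibJ* is transcribed.
So SibJ is produced and active.
Fumarate is present, so FubH is inactive.
No repressor is bound and SibJ is active, so *oxaL* is transcribed.
So OxaL is produced and active.
With repressor OxaL bound, *kepQ* is not transcribed.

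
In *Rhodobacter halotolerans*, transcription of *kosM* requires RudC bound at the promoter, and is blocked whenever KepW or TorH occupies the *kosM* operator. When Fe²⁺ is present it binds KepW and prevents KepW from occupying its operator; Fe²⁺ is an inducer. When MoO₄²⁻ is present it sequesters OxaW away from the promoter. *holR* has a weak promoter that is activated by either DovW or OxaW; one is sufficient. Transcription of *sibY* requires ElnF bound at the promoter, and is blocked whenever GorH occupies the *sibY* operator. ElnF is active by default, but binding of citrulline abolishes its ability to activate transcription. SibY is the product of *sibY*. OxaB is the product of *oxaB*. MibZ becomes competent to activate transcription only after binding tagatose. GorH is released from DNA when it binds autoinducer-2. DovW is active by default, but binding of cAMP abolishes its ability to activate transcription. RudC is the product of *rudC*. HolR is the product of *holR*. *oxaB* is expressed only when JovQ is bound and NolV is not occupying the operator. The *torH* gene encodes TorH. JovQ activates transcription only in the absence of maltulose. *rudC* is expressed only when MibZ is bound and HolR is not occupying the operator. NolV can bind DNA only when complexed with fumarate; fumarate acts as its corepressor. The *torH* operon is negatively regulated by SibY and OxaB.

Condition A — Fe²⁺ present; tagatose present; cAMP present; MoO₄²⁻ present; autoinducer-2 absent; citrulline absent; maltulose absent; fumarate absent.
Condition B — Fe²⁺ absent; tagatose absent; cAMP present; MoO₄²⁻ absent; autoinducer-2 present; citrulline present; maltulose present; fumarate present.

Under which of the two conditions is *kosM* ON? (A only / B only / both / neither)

Condition A:
Fe²⁺ is present, so KepW is inactive.
Tagatose is present, so MibZ is active.
cAMP is present, so DovW is inactive.
MoO₄²⁻ is present, so OxaW is inactive.
No activator is available at the *holR* promoter, so *holR* is not transcribed.
So HolR is not produced.
No repressor is bound and MibZ is active, so *rudC* is transcribed.
So RudC is produced and active.
Autoinducer-2 is absent, so GorH is active.
Citrulline is absent, so ElnF is active.
With repressor GorH bound, *sibY* is not transcribed.
So SibY is not produced.
Maltulose is absent, so JovQ is active.
Fumarate is absent, so NolV is inactive.
No repressor is bound and JovQ is active, so *oxaB* is transcribed.
So OxaB is produced and active.
With repressor OxaB bound, *torH* is not transcribed.
So TorH is not produced.
No repressor is bound and RudC is active, so *kosM* is transcribed.
→ *kosM* is ON in A.
Condition B:
Fe²⁺ is absent, so KepW is active.
Tagatose is absent, so MibZ is inactive.
cAMP is present, so DovW is inactive.
MoO₄²⁻ is absent, so OxaW is active.
Activator OxaW is present, so *holR* is transcribed.
So HolR is produced and active.
With repressor HolR bound, *rudC* is not transcribed.
So RudC is not produced.
Autoinducer-2 is present, so GorH is inactive.
Citrulline is present, so ElnF is inactive.
Required activator ElnF is absent, so *sibY* is not transcribed.
So SibY is not produced.
Maltulose is present, so JovQ is inactive.
Fumarate is present, so NolV is active.
With repressor NolV bound, *oxaB* is not transcribed.
So OxaB is not produced.
With no repressor bound, *torH* is transcribed.
So TorH is produced and active.
With repressor KepW bound, *kosM* is not transcribed.
→ *kosM* is OFF in B.

A only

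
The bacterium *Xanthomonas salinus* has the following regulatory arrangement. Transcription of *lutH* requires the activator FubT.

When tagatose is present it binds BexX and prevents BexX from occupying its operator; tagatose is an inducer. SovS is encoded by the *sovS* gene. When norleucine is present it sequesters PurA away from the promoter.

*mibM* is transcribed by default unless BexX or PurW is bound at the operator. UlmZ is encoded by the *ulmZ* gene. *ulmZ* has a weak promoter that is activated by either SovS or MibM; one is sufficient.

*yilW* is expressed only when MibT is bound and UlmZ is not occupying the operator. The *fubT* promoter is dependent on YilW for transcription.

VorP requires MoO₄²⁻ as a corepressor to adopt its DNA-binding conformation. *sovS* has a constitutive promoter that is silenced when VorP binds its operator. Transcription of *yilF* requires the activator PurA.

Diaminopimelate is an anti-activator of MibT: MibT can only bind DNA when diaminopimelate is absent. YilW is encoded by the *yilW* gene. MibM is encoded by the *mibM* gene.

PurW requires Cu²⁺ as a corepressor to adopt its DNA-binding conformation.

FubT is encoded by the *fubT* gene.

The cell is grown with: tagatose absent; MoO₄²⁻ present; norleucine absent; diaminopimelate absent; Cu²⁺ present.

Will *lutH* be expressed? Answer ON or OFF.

MoO₄²⁻ is present, so VorP is active.
With repressor VorP bound, *sovS* is not transcribed.
So SovS is not produced.
Tagatose is absent, so BexX is active.
Cu²⁺ is present, so PurW is active.
With repressor BexX bound, *mibM* is not transcribed.
So MibM is not produced.
No activator is available at the *ulmZ* promoter, so *ulmZ* is not transcribed.
So UlmZ is not produced.
Diaminopimelate is absent, so MibT is active.
No repressor is bound and MibT is active, so *yilW* is transcribed.
So YilW is produced and active.
No repressor is bound and YilW is active, so *fubT* is transcribed.
So FubT is produced and active.
No repressor is bound and FubT is active, so *lutH* is transcribed.

ON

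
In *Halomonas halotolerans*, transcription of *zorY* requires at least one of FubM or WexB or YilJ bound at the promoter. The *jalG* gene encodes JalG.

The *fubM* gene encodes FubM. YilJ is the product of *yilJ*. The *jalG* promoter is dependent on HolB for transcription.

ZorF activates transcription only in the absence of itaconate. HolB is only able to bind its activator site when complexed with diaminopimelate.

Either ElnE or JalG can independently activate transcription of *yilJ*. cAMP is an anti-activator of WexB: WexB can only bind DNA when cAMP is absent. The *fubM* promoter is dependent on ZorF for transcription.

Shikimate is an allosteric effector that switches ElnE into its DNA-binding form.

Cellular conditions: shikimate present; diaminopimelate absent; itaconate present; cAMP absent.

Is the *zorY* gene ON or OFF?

ON

Itaconate is present, so ZorF is inactive.
Required activator ZorF is absent, so *fubM* is not transcribed.
So FubM is not produced.
cAMP is absent, so WexB is active.
Shikimate is present, so ElnE is active.
Diaminopimelate is absent, so HolB is inactive.
Required activator HolB is absent, so *jalG* is not transcribed.
So JalG is not produced.
Activator ElnE is present, so *yilJ* is transcribed.
So YilJ is produced and active.
Activator WexB is present, so *zorY* is transcribed.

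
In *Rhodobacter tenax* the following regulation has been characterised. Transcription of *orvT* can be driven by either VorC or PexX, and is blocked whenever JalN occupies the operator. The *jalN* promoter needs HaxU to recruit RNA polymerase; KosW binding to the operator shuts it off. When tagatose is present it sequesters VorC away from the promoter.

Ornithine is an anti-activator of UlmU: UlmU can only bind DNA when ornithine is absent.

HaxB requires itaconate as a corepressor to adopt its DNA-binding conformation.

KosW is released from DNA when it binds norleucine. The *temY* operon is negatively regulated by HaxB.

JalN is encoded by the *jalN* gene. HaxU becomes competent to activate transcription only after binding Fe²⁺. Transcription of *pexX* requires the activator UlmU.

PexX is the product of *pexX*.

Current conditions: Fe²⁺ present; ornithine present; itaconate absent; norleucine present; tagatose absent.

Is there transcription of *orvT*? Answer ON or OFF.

OFF

Tagatose is absent, so VorC is active.
Ornithine is present, so UlmU is inactive.
Required activator UlmU is absent, so *pexX* is not transcribed.
So PexX is not produced.
Norleucine is present, so KosW is inactive.
Fe²⁺ is present, so HaxU is active.
No repressor is bound and HaxU is active, so *jalN* is transcribed.
So JalN is produced and active.
With repressor JalN bound, *orvT* is not transcribed.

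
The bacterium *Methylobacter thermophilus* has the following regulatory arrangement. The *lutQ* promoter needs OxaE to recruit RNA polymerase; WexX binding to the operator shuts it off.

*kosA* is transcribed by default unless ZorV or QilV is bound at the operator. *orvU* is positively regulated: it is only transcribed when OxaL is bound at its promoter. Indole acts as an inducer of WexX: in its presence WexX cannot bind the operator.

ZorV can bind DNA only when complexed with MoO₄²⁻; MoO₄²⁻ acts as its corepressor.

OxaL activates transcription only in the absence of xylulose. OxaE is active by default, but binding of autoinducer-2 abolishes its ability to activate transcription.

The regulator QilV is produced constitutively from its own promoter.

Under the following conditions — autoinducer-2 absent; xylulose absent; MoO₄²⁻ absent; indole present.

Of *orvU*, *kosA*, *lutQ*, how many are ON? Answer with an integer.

2

Xylulose is absent, so OxaL is active.
No repressor is bound and OxaL is active, so *orvU* is transcribed.
→ *orvU* is ON.
MoO₄²⁻ is absent, so ZorV is inactive.
QilV is produced constitutively and is active.
With repressor QilV bound, *kosA* is not transcribed.
→ *kosA* is OFF.
Autoinducer-2 is absent, so OxaE is active.
Indole is present, so WexX is inactive.
No repressor is bound and OxaE is active, so *lutQ* is transcribed.
→ *lutQ* is ON.
2 of the 3 genes are transcribed.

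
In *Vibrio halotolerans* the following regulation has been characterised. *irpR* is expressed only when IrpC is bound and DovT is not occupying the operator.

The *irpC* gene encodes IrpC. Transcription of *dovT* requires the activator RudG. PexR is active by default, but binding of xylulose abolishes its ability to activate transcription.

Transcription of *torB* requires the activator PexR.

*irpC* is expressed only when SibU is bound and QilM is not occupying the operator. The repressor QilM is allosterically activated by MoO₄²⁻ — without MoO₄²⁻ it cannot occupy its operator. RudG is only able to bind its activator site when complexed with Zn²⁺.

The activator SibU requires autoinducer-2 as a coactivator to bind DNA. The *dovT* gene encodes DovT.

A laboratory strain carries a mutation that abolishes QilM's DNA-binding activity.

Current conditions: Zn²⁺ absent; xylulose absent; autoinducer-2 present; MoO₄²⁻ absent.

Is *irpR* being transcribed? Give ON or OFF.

Autoinducer-2 is present, so SibU is active.
QilM is non-functional in this strain, so it has no effect.
No repressor is bound and SibU is active, so *irpC* is transcribed.
So IrpC is produced and active.
Zn²⁺ is absent, so RudG is inactive.
Required activator RudG is absent, so *dovT* is not transcribed.
So DovT is not produced.
No repressor is bound and IrpC is active, so *irpR* is transcribed.

ON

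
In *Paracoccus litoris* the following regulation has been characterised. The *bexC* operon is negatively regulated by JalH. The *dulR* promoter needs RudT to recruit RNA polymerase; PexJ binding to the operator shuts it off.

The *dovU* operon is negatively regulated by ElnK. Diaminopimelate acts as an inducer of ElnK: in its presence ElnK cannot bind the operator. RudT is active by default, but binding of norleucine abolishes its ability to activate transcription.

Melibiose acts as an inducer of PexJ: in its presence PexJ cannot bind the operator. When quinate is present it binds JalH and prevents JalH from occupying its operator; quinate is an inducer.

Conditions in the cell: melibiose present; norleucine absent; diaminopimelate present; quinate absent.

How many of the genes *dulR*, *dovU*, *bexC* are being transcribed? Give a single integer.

Norleucine is absent, so RudT is active.
Melibiose is present, so PexJ is inactive.
No repressor is bound and RudT is active, so *dulR* is transcribed.
→ *dulR* is ON.
Diaminopimelate is present, so ElnK is inactive.
With no repressor bound, *dovU* is transcribed.
→ *dovU* is ON.
Quinate is absent, so JalH is active.
With repressor JalH bound, *bexC* is not transcribed.
→ *bexC* is OFF.
2 of the 3 genes are transcribed.

2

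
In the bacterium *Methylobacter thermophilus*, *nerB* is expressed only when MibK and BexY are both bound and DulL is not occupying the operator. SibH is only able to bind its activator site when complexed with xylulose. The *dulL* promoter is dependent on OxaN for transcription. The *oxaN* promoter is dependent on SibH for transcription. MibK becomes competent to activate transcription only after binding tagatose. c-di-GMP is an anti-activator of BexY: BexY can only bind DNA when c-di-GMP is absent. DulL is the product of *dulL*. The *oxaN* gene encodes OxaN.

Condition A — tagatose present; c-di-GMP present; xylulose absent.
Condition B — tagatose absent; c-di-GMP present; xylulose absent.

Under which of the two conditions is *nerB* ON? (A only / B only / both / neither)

Condition A:
Tagatose is present, so MibK is active.
c-di-GMP is present, so BexY is inactive.
Xylulose is absent, so SibH is inactive.
Required activator SibH is absent, so *oxaN* is not transcribed.
So OxaN is not produced.
Required activator OxaN is absent, so *dulL* is not transcribed.
So DulL is not produced.
Required activator BexY is absent, so *nerB* is not transcribed.
→ *nerB* is OFF in A.
Condition B:
Tagatose is absent, so MibK is inactive.
c-di-GMP is present, so BexY is inactive.
Xylulose is absent, so SibH is inactive.
Required activator SibH is absent, so *oxaN* is not transcribed.
So OxaN is not produced.
Required activator OxaN is absent, so *dulL* is not transcribed.
So DulL is not produced.
Required activator MibK is absent, so *nerB* is not transcribed.
→ *nerB* is OFF in B.

neither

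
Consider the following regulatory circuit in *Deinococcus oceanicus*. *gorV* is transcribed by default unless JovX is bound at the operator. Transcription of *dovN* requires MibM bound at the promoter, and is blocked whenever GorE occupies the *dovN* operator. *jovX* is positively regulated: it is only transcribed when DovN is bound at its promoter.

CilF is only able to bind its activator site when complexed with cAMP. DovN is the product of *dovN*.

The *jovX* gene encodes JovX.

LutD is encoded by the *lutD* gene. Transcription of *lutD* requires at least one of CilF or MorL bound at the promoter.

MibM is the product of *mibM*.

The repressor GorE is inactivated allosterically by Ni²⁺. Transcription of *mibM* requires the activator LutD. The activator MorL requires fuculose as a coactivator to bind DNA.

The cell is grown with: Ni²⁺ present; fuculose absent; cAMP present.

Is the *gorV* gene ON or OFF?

cAMP is present, so CilF is active.
Fuculose is absent, so MorL is inactive.
Activator CilF is present, so *lutD* is transcribed.
So LutD is produced and active.
No repressor is bound and LutD is active, so *mibM* is transcribed.
So MibM is produced and active.
Ni²⁺ is present, so GorE is inactive.
No repressor is bound and MibM is active, so *dovN* is transcribed.
So DovN is produced and active.
No repressor is bound and DovN is active, so *jovX* is transcribed.
So JovX is produced and active.
With repressor JovX bound, *gorV* is not transcribed.

OFF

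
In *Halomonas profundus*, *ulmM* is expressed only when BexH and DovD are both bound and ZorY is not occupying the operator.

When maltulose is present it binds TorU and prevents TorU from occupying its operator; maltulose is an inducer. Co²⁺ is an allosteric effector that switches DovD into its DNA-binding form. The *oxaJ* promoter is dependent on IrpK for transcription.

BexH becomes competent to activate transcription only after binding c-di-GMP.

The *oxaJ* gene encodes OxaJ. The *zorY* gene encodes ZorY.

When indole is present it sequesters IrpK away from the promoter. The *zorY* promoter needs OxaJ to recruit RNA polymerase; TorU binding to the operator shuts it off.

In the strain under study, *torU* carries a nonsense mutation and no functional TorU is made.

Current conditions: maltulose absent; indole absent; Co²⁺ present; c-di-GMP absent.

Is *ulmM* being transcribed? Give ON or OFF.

TorU is non-functional in this strain, so it has no effect.
Indole is absent, so IrpK is active.
No repressor is bound and IrpK is active, so *oxaJ* is transcribed.
So OxaJ is produced and active.
No repressor is bound and OxaJ is active, so *zorY* is transcribed.
So ZorY is produced and active.
c-di-GMP is absent, so BexH is inactive.
Co²⁺ is present, so DovD is active.
With repressor ZorY bound, *ulmM* is not transcribed.

OFF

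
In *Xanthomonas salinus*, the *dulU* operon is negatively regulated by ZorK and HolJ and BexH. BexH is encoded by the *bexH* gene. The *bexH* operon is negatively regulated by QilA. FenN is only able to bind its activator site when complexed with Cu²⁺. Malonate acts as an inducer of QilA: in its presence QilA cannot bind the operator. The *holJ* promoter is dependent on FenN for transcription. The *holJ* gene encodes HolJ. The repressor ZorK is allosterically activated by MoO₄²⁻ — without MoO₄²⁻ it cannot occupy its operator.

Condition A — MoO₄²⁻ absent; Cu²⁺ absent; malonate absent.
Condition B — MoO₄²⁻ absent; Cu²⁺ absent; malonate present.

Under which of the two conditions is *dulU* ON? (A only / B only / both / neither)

Condition A:
MoO₄²⁻ is absent, so ZorK is inactive.
Cu²⁺ is absent, so FenN is inactive.
Required activator FenN is absent, so *holJ* is not transcribed.
So HolJ is not produced.
Malonate is absent, so QilA is active.
With repressor QilA bound, *bexH* is not transcribed.
So BexH is not produced.
With no repressor bound, *dulU* is transcribed.
→ *dulU* is ON in A.
Condition B:
MoO₄²⁻ is absent, so ZorK is inactive.
Cu²⁺ is absent, so FenN is inactive.
Required activator FenN is absent, so *holJ* is not transcribed.
So HolJ is not produced.
Malonate is present, so QilA is inactive.
With no repressor bound, *bexH* is transcribed.
So BexH is produced and active.
With repressor BexH bound, *dulU* is not transcribed.
→ *dulU* is OFF in B.

A only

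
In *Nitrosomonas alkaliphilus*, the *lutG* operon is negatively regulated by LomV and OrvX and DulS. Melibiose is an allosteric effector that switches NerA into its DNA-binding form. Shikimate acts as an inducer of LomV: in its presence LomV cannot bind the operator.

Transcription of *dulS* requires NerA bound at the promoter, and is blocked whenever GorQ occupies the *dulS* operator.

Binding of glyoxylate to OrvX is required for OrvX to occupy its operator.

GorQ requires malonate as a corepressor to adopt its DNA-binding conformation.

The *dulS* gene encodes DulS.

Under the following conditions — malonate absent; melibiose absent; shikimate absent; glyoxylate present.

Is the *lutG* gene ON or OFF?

Shikimate is absent, so LomV is active.
Glyoxylate is present, so OrvX is active.
Malonate is absent, so GorQ is inactive.
Melibiose is absent, so NerA is inactive.
Required activator NerA is absent, so *dulS* is not transcribed.
So DulS is not produced.
With repressor LomV bound, *lutG* is not transcribed.

OFF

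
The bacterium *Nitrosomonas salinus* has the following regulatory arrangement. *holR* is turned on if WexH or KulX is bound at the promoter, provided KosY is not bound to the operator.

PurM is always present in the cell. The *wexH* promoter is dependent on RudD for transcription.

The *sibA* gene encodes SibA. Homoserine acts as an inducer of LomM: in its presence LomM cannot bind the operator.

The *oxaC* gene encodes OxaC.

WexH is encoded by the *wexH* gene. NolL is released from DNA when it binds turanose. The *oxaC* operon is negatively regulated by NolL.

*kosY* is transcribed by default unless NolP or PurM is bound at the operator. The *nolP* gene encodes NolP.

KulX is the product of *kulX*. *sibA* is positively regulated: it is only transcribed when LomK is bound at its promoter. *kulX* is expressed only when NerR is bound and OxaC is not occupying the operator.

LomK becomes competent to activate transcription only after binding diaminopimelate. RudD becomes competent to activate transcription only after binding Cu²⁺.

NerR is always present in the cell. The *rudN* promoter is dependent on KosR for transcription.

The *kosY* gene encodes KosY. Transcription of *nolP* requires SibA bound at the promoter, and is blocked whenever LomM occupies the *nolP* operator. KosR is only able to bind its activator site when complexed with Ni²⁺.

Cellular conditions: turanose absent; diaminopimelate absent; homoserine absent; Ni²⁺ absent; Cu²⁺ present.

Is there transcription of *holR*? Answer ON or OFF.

Cu²⁺ is present, so RudD is active.
No repressor is bound and RudD is active, so *wexH* is transcribed.
So WexH is produced and active.
Diaminopimelate is absent, so LomK is inactive.
Required activator LomK is absent, so *sibA* is not transcribed.
So SibA is not produced.
Homoserine is absent, so LomM is active.
With repressor LomM bound, *nolP* is not transcribed.
So NolP is not produced.
PurM is produced constitutively and is active.
With repressor PurM bound, *kosY* is not transcribed.
So KosY is not produced.
Turanose is absent, so NolL is active.
With repressor NolL bound, *oxaC* is not transcribed.
So OxaC is not produced.
NerR is produced constitutively and is active.
No repressor is bound and NerR is active, so *kulX* is transcribed.
So KulX is produced and active.
Activator WexH is present, so *holR* is transcribed.

ON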